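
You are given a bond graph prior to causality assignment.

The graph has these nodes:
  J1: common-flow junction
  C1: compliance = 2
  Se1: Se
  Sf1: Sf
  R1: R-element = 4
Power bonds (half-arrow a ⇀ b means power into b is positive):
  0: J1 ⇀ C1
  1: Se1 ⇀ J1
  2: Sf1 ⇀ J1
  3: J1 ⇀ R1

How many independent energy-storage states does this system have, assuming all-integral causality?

b1 |J1  (Se1 (Se) sets effort on bond)
b2 |Sf1  (Sf1: flow source, stroke at near end)
b0 |J1  (1-jn J1 has f-setter on 2)
b3 |J1  (J1: bond 2 brought flow, rest push out)

1  (C1 all integral)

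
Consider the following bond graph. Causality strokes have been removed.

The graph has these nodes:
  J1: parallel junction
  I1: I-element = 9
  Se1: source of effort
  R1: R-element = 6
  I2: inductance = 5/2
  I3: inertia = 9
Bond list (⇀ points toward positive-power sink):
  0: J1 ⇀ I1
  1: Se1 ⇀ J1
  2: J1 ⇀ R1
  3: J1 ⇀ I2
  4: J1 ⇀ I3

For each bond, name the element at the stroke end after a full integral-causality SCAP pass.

β0 →I1
β1 →J1
β2 →R1
β3 →I2
β4 →I3

β1 stroke→J1  (Se1 fixes effort; stroke away)
β0 stroke→I1  (0-jn J1 has e-setter on 1)
β2 stroke→R1  (0-jn J1 has e-setter on 1)
β3 stroke→I2  (J1: bond 1 brought effort, rest push out)
β4 stroke→I3  (J1: bond 1 brought effort, rest push out)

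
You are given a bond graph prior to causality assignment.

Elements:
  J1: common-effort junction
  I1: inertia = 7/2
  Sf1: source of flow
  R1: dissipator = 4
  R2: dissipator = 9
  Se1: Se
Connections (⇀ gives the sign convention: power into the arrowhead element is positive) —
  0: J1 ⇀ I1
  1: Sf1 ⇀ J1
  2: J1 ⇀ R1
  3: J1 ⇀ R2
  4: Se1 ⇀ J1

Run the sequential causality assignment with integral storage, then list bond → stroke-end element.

bond 0 stroke→I1
bond 1 stroke→Sf1
bond 2 stroke→R1
bond 3 stroke→R2
bond 4 stroke→J1

#1 stroke→Sf1  (Sf1 (Sf) sets flow on bond)
#4 stroke→J1  (Se1 (Se) sets effort on bond)
#0 stroke→I1  (0-jn J1 has e-setter on 4)
#2 stroke→R1  (J1 effort already set via bond 4)
#3 stroke→R2  (J1: bond 4 brought effort, rest push out)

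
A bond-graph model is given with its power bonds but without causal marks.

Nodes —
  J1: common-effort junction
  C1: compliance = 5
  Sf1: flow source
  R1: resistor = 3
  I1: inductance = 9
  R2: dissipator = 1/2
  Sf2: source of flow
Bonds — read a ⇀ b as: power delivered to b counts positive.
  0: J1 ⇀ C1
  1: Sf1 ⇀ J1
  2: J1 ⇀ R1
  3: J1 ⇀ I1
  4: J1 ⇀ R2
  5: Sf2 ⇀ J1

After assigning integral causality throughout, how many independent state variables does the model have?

2  (C1, I1 all integral)

b1 |Sf1  (Sf1: flow source, stroke at near end)
b5 |Sf2  (source Sf2 imposes f)
b0 |J1  (prefer integral on C1)
b2 |R1  (0-jn J1 has e-setter on 0)
b3 |I1  (J1 effort already set via bond 0)
b4 |R2  (J1 effort already set via bond 0)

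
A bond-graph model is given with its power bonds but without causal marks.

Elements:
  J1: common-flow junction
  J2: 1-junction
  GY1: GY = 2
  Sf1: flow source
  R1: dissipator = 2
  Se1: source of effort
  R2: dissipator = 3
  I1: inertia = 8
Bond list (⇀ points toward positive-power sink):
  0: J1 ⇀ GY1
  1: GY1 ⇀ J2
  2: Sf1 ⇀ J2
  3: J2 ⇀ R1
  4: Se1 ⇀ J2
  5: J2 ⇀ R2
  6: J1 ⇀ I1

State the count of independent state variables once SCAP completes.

1  (I1 all integral)

β2 stroke at Sf1  (Sf1 fixes flow; stroke at Sf1)
β4 stroke at J2  (Se1 (Se) sets effort on bond)
β1 stroke at J2  (J2: bond 2 brought flow, rest push out)
β3 stroke at J2  (J2: bond 2 brought flow, rest push out)
β5 stroke at J2  (common-f at J2 fixed by 2)
β0 stroke at J1  (GY1: gyrator matches bond 1)
β6 stroke at I1  (J1 needs exactly one f-in)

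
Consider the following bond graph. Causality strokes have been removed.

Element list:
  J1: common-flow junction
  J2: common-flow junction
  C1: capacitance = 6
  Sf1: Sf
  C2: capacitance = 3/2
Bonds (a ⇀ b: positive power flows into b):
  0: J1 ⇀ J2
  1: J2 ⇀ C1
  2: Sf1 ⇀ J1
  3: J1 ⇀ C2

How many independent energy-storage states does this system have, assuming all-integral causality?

2  (C1, C2 all integral)

#2 |Sf1  (Sf1 fixes flow; stroke at Sf1)
#0 |J1  (J1 flow already set via bond 2)
#3 |J1  (J1 flow already set via bond 2)
#1 |J2  (1-jn J2 has f-setter on 0)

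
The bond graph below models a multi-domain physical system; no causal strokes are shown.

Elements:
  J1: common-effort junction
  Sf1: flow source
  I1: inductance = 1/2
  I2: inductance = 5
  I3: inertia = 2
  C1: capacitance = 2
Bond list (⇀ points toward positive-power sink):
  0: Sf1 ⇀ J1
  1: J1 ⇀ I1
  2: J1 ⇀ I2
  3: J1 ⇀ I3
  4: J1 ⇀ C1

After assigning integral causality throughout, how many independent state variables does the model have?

β0 stroke→Sf1  (Sf1: flow source, stroke at near end)
β1 stroke→I1  (I1 integral (f out))
β2 stroke→I2  (I2: I, integral causality)
β3 stroke→I3  (prefer integral on I3)
β4 stroke→J1  (closing 0-jn rule on J1)

4  (C1, I1, I2, I3 all integral)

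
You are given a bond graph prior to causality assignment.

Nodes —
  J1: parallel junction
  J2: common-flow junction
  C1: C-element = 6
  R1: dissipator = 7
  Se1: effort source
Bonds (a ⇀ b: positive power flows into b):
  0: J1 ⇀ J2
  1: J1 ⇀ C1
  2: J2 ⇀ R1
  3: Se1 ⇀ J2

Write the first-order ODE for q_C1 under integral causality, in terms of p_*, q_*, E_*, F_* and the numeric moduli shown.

dq_C1/dt = -E_Se1/7 - q_C1/42

#3 →J2  (Se1 fixes effort; stroke away)
#1 →J1  (prefer integral on C1)
#0 →J2  (common-e at J1 fixed by 1)
#2 →R1  (only one flow-in slot at J2)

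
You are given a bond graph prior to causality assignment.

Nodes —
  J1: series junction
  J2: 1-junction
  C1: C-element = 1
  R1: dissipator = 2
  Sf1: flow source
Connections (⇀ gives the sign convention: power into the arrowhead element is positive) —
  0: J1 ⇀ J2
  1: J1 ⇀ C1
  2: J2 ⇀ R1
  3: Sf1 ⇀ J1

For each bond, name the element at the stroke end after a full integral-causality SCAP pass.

bond 0 →J1
bond 1 →J1
bond 2 →J2
bond 3 →Sf1

bond 3 stroke→Sf1  (source Sf1 imposes f)
bond 0 stroke→J1  (J1 flow already set via bond 3)
bond 1 stroke→J1  (J1: bond 3 brought flow, rest push out)
bond 2 stroke→J2  (common-f at J2 fixed by 0)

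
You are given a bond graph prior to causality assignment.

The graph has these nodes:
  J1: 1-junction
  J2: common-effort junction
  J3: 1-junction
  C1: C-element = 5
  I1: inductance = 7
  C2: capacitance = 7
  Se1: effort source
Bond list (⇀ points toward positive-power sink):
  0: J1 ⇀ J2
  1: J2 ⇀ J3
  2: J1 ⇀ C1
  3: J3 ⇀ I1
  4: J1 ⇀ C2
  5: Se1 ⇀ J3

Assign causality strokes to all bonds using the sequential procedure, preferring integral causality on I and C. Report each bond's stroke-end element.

bond 5 stroke at J3  (Se1 fixes effort; stroke away)
bond 2 stroke at J1  (C1: C, integral causality)
bond 3 stroke at I1  (I1: I, integral causality)
bond 1 stroke at J3  (J3: bond 3 brought flow, rest push out)
bond 0 stroke at J2  (only one effort-in slot at J2)
bond 4 stroke at J1  (J1: bond 0 brought flow, rest push out)

b0 stroke→J2
b1 stroke→J3
b2 stroke→J1
b3 stroke→I1
b4 stroke→J1
b5 stroke→J3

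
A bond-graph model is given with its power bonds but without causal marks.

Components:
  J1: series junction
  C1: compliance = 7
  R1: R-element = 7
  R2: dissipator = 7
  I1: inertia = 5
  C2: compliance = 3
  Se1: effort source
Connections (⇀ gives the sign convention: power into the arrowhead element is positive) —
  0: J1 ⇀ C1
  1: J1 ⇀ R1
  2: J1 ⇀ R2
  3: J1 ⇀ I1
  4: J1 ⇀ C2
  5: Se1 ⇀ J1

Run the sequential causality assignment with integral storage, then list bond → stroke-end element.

#0 stroke→J1
#1 stroke→J1
#2 stroke→J1
#3 stroke→I1
#4 stroke→J1
#5 stroke→J1

#5 stroke→J1  (Se1 (Se) sets effort on bond)
#0 stroke→J1  (prefer integral on C1)
#3 stroke→I1  (I1 integral (f out))
#1 stroke→J1  (J1 flow already set via bond 3)
#2 stroke→J1  (J1: bond 3 brought flow, rest push out)
#4 stroke→J1  (common-f at J1 fixed by 3)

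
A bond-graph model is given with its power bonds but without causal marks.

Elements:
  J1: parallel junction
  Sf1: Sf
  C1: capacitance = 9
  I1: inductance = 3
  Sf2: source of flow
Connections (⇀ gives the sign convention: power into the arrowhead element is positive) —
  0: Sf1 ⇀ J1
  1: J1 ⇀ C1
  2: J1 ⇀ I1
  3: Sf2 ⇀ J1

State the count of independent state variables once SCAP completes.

2  (C1, I1 all integral)

bond 0 |Sf1  (Sf1 (Sf) sets flow on bond)
bond 3 |Sf2  (Sf2: flow source, stroke at near end)
bond 1 |J1  (prefer integral on C1)
bond 2 |I1  (common-e at J1 fixed by 1)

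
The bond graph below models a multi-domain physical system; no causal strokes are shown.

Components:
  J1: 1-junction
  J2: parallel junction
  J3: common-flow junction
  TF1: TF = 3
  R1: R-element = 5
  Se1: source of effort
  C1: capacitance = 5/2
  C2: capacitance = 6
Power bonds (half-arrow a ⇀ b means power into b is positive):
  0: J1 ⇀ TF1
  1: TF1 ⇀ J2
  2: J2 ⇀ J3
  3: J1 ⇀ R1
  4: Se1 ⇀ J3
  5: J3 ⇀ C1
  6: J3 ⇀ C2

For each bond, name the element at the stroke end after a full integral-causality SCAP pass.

b0 stroke→J1
b1 stroke→TF1
b2 stroke→J2
b3 stroke→R1
b4 stroke→J3
b5 stroke→J3
b6 stroke→J3

bond 4 stroke→J3  (Se1 (Se) sets effort on bond)
bond 5 stroke→J3  (C1: C, integral causality)
bond 6 stroke→J3  (C2: C, integral causality)
bond 2 stroke→J2  (closing 1-jn rule on J3)
bond 1 stroke→TF1  (J2 effort already set via bond 2)
bond 0 stroke→J1  (through TF1, causality passes straight; one stroke at TF1)
bond 3 stroke→R1  (J1: last free bond brings flow in)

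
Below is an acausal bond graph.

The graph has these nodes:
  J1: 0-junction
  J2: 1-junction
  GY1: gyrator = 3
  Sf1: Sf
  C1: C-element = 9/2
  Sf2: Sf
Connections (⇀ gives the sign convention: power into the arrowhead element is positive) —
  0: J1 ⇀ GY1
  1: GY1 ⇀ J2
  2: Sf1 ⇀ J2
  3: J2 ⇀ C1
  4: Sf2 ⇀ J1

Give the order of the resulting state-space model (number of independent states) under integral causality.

1  (C1 all integral)

bond 2 →Sf1  (source Sf1 imposes f)
bond 4 →Sf2  (Sf2: flow source, stroke at near end)
bond 0 →J1  (J1: last free bond brings effort in)
bond 1 →J2  (common-f at J2 fixed by 2)
bond 3 →J2  (common-f at J2 fixed by 2)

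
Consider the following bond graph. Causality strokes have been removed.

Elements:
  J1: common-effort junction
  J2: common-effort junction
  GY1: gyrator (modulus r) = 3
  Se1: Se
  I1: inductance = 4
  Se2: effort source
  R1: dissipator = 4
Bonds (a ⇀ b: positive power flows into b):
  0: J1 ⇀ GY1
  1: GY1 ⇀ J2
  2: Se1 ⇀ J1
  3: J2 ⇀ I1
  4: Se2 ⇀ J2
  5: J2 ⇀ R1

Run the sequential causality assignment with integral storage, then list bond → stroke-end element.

bond 0 →GY1
bond 1 →GY1
bond 2 →J1
bond 3 →I1
bond 4 →J2
bond 5 →R1

bond 2 stroke→J1  (Se1 (Se) sets effort on bond)
bond 4 stroke→J2  (Se2 (Se) sets effort on bond)
bond 0 stroke→GY1  (common-e at J1 fixed by 2)
bond 1 stroke→GY1  (J2 effort already set via bond 4)
bond 3 stroke→I1  (J2 effort already set via bond 4)
bond 5 stroke→R1  (common-e at J2 fixed by 4)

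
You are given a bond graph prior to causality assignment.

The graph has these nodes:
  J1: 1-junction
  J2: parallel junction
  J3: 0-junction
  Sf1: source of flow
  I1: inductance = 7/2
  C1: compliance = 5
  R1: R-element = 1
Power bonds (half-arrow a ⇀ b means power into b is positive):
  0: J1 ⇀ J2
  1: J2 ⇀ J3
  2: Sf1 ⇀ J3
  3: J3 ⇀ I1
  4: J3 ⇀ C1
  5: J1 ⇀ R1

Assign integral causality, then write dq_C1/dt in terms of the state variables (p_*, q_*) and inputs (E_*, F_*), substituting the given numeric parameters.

dq_C1/dt = F_Sf1 - 2*p_I1/7 - q_C1/5

b2 |Sf1  (Sf1 fixes flow; stroke at Sf1)
b3 |I1  (I1 outputs flow p/I1)
b4 |J3  (C1: C, integral causality)
b1 |J2  (J3 effort already set via bond 4)
b0 |J1  (0-jn J2 has e-setter on 1)
b5 |R1  (closing 1-jn rule on J1)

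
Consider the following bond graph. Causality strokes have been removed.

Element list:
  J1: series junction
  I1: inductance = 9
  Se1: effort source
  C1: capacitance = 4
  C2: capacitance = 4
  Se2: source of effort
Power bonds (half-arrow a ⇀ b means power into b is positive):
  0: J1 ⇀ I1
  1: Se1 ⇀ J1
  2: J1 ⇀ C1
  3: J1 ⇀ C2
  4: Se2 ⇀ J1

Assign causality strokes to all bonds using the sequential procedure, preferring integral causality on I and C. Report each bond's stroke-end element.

β0 |I1
β1 |J1
β2 |J1
β3 |J1
β4 |J1

bond 1 |J1  (Se1 fixes effort; stroke away)
bond 4 |J1  (Se2 fixes effort; stroke away)
bond 0 |I1  (I1 integral (f out))
bond 2 |J1  (J1 flow already set via bond 0)
bond 3 |J1  (J1: bond 0 brought flow, rest push out)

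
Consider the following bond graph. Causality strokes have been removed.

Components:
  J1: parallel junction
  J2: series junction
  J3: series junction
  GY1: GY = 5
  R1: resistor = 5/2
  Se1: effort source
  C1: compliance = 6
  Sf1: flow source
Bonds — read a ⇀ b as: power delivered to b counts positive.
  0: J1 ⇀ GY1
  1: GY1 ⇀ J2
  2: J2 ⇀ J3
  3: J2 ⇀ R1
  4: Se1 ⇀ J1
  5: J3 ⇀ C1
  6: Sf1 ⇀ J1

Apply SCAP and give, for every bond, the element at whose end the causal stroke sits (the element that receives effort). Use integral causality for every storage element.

bond 4 →J1  (Se1 fixes effort; stroke away)
bond 6 →Sf1  (Sf1 (Sf) sets flow on bond)
bond 0 →GY1  (J1: bond 4 brought effort, rest push out)
bond 1 →GY1  (GY GY1: same side as bond 0)
bond 2 →J2  (J2 flow already set via bond 1)
bond 3 →J2  (common-f at J2 fixed by 1)
bond 5 →J3  (J3 flow already set via bond 2)

#0 stroke→GY1
#1 stroke→GY1
#2 stroke→J2
#3 stroke→J2
#4 stroke→J1
#5 stroke→J3
#6 stroke→Sf1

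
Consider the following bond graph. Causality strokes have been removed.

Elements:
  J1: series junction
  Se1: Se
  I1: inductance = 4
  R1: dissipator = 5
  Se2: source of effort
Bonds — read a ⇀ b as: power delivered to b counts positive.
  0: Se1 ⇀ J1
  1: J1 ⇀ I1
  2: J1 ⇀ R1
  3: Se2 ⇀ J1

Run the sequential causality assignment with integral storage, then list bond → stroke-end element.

bond 0 stroke at J1
bond 1 stroke at I1
bond 2 stroke at J1
bond 3 stroke at J1

β0 |J1  (Se1: effort source, stroke at far end)
β3 |J1  (Se2: effort source, stroke at far end)
β1 |I1  (I1 outputs flow p/I1)
β2 |J1  (1-jn J1 has f-setter on 1)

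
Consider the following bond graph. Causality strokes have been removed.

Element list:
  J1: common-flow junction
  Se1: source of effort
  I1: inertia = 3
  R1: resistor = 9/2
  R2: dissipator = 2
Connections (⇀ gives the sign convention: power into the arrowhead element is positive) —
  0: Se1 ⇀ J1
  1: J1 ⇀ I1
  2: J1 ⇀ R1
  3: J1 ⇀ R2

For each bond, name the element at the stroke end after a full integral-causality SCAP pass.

#0 →J1  (Se1 (Se) sets effort on bond)
#1 →I1  (I1 integral (f out))
#2 →J1  (J1: bond 1 brought flow, rest push out)
#3 →J1  (J1 flow already set via bond 1)

β0 |J1
β1 |I1
β2 |J1
β3 |J1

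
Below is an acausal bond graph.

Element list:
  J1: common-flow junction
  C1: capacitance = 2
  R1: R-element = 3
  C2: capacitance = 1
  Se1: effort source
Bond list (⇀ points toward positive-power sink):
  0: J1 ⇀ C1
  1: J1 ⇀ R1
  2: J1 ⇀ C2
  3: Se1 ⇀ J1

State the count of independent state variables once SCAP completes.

b3 stroke at J1  (Se1 fixes effort; stroke away)
b0 stroke at J1  (prefer integral on C1)
b2 stroke at J1  (C2 integral (e out))
b1 stroke at R1  (J1 needs exactly one f-in)

2  (C1, C2 all integral)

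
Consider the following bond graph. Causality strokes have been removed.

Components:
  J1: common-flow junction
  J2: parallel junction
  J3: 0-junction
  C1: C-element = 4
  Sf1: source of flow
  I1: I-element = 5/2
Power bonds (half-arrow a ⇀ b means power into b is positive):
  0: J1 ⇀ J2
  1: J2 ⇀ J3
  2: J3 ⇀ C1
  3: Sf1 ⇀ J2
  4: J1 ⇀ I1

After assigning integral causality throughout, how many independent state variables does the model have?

2  (C1, I1 all integral)

b3 stroke at Sf1  (Sf1 fixes flow; stroke at Sf1)
b2 stroke at J3  (C1 integral (e out))
b1 stroke at J2  (J3: bond 2 brought effort, rest push out)
b0 stroke at J1  (J2 effort already set via bond 1)
b4 stroke at I1  (only one flow-in slot at J1)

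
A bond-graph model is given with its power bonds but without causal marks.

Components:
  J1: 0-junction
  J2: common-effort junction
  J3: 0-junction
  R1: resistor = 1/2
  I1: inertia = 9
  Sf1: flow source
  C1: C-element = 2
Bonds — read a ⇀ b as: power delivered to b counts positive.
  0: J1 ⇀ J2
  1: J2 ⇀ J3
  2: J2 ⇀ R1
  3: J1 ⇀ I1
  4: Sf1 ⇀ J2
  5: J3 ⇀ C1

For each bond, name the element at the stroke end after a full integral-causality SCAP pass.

bond 4 stroke at Sf1  (Sf1 fixes flow; stroke at Sf1)
bond 3 stroke at I1  (I1 integral (f out))
bond 0 stroke at J1  (only one effort-in slot at J1)
bond 5 stroke at J3  (C1 integral (e out))
bond 1 stroke at J2  (J3 effort already set via bond 5)
bond 2 stroke at R1  (J2 effort already set via bond 1)

#0 stroke at J1
#1 stroke at J2
#2 stroke at R1
#3 stroke at I1
#4 stroke at Sf1
#5 stroke at J3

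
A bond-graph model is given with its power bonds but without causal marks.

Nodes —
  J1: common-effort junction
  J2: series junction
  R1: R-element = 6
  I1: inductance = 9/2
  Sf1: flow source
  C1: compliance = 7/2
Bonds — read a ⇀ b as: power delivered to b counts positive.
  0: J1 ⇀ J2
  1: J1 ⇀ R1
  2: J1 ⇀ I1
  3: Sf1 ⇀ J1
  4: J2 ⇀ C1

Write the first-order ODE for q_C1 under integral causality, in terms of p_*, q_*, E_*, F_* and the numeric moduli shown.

β3 stroke→Sf1  (Sf1 (Sf) sets flow on bond)
β2 stroke→I1  (I1: I, integral causality)
β4 stroke→J2  (C1 outputs effort q/C1)
β0 stroke→J1  (closing 1-jn rule on J2)
β1 stroke→R1  (0-jn J1 has e-setter on 0)

dq_C1/dt = F_Sf1 - 2*p_I1/9 - q_C1/21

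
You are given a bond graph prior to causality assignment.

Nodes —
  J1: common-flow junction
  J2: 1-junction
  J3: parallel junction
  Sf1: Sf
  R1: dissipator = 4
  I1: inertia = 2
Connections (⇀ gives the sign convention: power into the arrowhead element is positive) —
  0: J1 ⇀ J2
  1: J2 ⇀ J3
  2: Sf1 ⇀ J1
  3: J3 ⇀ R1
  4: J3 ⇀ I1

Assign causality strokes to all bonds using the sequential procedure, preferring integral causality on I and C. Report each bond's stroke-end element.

b2 stroke→Sf1  (Sf1 (Sf) sets flow on bond)
b0 stroke→J1  (1-jn J1 has f-setter on 2)
b1 stroke→J2  (J2: bond 0 brought flow, rest push out)
b4 stroke→I1  (prefer integral on I1)
b3 stroke→J3  (J3: last free bond brings effort in)

#0 stroke at J1
#1 stroke at J2
#2 stroke at Sf1
#3 stroke at J3
#4 stroke at I1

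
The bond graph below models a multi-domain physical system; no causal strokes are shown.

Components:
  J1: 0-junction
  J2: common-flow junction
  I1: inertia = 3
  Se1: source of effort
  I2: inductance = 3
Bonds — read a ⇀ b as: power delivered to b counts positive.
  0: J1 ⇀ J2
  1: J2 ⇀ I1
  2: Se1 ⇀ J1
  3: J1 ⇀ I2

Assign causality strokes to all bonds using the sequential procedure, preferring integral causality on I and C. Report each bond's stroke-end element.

β0 stroke at J2
β1 stroke at I1
β2 stroke at J1
β3 stroke at I2

#2 stroke→J1  (source Se1 imposes e)
#0 stroke→J2  (J1 effort already set via bond 2)
#3 stroke→I2  (J1 effort already set via bond 2)
#1 stroke→I1  (J2: last free bond brings flow in)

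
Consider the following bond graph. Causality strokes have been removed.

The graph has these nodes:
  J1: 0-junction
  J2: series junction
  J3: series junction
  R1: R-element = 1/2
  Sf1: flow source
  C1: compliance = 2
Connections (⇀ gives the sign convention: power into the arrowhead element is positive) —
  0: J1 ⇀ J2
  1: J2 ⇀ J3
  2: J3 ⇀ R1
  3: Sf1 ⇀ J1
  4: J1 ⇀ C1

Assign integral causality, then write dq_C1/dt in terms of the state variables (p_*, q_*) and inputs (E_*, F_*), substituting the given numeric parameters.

#3 |Sf1  (Sf1 fixes flow; stroke at Sf1)
#4 |J1  (C1 outputs effort q/C1)
#0 |J2  (J1 effort already set via bond 4)
#1 |J3  (only one flow-in slot at J2)
#2 |R1  (J3: last free bond brings flow in)

dq_C1/dt = F_Sf1 - q_C1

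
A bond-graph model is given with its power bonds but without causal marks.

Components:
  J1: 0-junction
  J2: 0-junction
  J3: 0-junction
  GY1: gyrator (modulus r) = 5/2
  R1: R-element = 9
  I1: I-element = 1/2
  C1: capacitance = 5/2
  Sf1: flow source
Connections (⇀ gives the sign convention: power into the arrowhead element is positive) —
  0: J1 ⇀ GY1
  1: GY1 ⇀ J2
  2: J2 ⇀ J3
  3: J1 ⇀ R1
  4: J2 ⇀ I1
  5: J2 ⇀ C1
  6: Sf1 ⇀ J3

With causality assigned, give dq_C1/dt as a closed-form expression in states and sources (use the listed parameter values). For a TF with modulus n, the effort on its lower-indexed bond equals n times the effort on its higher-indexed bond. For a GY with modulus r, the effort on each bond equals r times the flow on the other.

b6 stroke at Sf1  (source Sf1 imposes f)
b2 stroke at J3  (only one effort-in slot at J3)
b4 stroke at I1  (I1 outputs flow p/I1)
b5 stroke at J2  (prefer integral on C1)
b1 stroke at GY1  (J2: bond 5 brought effort, rest push out)
b0 stroke at GY1  (GY1 both-in/both-out from 1)
b3 stroke at J1  (only one effort-in slot at J1)

dq_C1/dt = F_Sf1 - 2*p_I1 - 72*q_C1/125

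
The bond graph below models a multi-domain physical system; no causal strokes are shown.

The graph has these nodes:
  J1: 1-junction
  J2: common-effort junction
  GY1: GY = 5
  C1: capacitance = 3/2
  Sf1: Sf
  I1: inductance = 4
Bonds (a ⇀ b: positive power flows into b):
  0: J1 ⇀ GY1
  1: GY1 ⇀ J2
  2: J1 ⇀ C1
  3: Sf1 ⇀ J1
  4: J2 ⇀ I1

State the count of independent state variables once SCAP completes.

2  (C1, I1 all integral)

β3 |Sf1  (Sf1 (Sf) sets flow on bond)
β0 |J1  (J1 flow already set via bond 3)
β2 |J1  (J1 flow already set via bond 3)
β1 |J2  (GY1 both-in/both-out from 0)
β4 |I1  (0-jn J2 has e-setter on 1)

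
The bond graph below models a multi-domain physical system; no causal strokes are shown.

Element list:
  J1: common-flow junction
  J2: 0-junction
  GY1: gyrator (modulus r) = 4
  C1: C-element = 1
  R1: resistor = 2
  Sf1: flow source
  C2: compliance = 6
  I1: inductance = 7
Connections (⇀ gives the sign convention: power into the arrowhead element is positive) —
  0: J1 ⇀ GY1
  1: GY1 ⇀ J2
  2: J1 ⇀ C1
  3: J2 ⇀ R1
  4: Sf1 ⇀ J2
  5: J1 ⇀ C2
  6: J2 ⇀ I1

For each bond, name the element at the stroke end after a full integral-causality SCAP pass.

bond 4 stroke→Sf1  (Sf1: flow source, stroke at near end)
bond 2 stroke→J1  (C1 integral (e out))
bond 5 stroke→J1  (C2 integral (e out))
bond 0 stroke→GY1  (J1 needs exactly one f-in)
bond 1 stroke→GY1  (GY GY1: same side as bond 0)
bond 6 stroke→I1  (I1 integral (f out))
bond 3 stroke→J2  (only one effort-in slot at J2)

bond 0 →GY1
bond 1 →GY1
bond 2 →J1
bond 3 →J2
bond 4 →Sf1
bond 5 →J1
bond 6 →I1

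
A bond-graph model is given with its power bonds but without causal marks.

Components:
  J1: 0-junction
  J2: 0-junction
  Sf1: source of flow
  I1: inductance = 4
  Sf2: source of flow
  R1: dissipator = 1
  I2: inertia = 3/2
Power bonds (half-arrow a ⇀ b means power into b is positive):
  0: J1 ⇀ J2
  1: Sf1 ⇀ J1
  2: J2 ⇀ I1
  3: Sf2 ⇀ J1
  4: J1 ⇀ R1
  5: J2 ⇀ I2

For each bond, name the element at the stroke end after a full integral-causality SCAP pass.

b0 stroke→J2
b1 stroke→Sf1
b2 stroke→I1
b3 stroke→Sf2
b4 stroke→J1
b5 stroke→I2

#1 |Sf1  (Sf1: flow source, stroke at near end)
#3 |Sf2  (source Sf2 imposes f)
#2 |I1  (I1 integral (f out))
#5 |I2  (I2 integral (f out))
#0 |J2  (only one effort-in slot at J2)
#4 |J1  (closing 0-jn rule on J1)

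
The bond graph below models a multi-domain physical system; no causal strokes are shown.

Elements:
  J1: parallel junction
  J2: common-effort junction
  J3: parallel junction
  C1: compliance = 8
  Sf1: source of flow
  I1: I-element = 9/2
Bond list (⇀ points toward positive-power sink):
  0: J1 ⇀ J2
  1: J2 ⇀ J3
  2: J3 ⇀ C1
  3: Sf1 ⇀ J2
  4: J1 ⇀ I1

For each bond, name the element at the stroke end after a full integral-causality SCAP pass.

b0 stroke at J1
b1 stroke at J2
b2 stroke at J3
b3 stroke at Sf1
b4 stroke at I1

β3 stroke at Sf1  (Sf1 fixes flow; stroke at Sf1)
β2 stroke at J3  (C1 outputs effort q/C1)
β1 stroke at J2  (0-jn J3 has e-setter on 2)
β0 stroke at J1  (J2: bond 1 brought effort, rest push out)
β4 stroke at I1  (common-e at J1 fixed by 0)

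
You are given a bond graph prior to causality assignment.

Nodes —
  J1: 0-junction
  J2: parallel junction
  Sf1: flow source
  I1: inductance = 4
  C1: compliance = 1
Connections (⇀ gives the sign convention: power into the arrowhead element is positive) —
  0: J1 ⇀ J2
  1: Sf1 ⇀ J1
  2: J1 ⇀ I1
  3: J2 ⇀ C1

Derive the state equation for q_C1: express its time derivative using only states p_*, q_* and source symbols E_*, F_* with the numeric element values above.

dq_C1/dt = F_Sf1 - p_I1/4

bond 1 |Sf1  (source Sf1 imposes f)
bond 2 |I1  (I1: I, integral causality)
bond 0 |J1  (closing 0-jn rule on J1)
bond 3 |J2  (only one effort-in slot at J2)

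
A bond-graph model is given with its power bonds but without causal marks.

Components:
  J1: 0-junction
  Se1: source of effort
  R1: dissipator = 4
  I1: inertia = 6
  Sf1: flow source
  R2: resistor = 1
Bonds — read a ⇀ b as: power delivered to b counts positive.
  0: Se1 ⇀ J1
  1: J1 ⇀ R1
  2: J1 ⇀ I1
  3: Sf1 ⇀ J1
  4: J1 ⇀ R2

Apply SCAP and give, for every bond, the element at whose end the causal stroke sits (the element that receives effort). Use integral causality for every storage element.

b0 stroke at J1  (Se1: effort source, stroke at far end)
b3 stroke at Sf1  (Sf1 (Sf) sets flow on bond)
b1 stroke at R1  (common-e at J1 fixed by 0)
b2 stroke at I1  (J1 effort already set via bond 0)
b4 stroke at R2  (J1 effort already set via bond 0)

b0 →J1
b1 →R1
b2 →I1
b3 →Sf1
b4 →R2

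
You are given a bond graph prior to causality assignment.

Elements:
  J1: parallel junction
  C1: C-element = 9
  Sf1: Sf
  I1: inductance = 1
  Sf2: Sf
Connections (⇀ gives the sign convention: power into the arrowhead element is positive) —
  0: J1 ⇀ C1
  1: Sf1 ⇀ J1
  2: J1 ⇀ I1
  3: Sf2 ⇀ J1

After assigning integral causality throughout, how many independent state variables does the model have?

2  (C1, I1 all integral)

b1 →Sf1  (Sf1 (Sf) sets flow on bond)
b3 →Sf2  (Sf2 fixes flow; stroke at Sf2)
b0 →J1  (C1 outputs effort q/C1)
b2 →I1  (0-jn J1 has e-setter on 0)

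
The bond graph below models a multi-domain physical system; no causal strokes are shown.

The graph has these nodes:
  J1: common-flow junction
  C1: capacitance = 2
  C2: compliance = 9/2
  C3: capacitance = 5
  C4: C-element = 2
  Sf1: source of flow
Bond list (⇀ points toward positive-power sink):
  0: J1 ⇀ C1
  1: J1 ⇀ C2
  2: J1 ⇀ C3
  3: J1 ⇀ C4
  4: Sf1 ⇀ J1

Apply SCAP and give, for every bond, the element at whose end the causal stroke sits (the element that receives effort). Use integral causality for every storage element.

#0 stroke at J1
#1 stroke at J1
#2 stroke at J1
#3 stroke at J1
#4 stroke at Sf1

#4 stroke→Sf1  (Sf1: flow source, stroke at near end)
#0 stroke→J1  (1-jn J1 has f-setter on 4)
#1 stroke→J1  (common-f at J1 fixed by 4)
#2 stroke→J1  (common-f at J1 fixed by 4)
#3 stroke→J1  (1-jn J1 has f-setter on 4)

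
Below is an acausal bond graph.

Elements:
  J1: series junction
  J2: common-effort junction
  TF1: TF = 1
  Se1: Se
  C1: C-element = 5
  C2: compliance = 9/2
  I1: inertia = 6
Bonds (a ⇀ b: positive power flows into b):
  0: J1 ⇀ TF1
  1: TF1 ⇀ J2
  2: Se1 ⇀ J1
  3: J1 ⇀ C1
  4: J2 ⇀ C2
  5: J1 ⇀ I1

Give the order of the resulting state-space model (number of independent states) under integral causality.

bond 2 stroke at J1  (Se1: effort source, stroke at far end)
bond 3 stroke at J1  (C1 integral (e out))
bond 4 stroke at J2  (C2 integral (e out))
bond 1 stroke at TF1  (J2 effort already set via bond 4)
bond 0 stroke at J1  (through TF1, causality passes straight; one stroke at TF1)
bond 5 stroke at I1  (J1: last free bond brings flow in)

3  (C1, C2, I1 all integral)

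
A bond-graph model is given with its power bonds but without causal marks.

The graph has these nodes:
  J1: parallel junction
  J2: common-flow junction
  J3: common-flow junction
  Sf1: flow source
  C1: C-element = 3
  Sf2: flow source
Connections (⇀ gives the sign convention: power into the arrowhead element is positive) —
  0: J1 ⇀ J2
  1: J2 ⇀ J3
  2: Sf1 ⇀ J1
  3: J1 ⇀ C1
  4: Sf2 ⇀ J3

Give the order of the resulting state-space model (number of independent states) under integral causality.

1  (C1 all integral)

β2 stroke→Sf1  (Sf1 (Sf) sets flow on bond)
β4 stroke→Sf2  (Sf2 (Sf) sets flow on bond)
β1 stroke→J3  (J3: bond 4 brought flow, rest push out)
β0 stroke→J2  (J2: bond 1 brought flow, rest push out)
β3 stroke→J1  (J1 needs exactly one e-in)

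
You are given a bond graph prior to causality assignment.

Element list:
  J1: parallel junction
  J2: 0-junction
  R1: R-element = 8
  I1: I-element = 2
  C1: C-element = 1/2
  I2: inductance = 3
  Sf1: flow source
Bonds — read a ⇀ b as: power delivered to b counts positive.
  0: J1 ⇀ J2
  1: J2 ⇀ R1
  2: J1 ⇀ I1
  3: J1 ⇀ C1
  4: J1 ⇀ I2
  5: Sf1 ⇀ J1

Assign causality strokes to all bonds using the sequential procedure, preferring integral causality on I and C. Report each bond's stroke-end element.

bond 5 stroke at Sf1  (Sf1: flow source, stroke at near end)
bond 2 stroke at I1  (I1 integral (f out))
bond 3 stroke at J1  (C1 outputs effort q/C1)
bond 0 stroke at J2  (J1 effort already set via bond 3)
bond 4 stroke at I2  (0-jn J1 has e-setter on 3)
bond 1 stroke at R1  (common-e at J2 fixed by 0)

#0 stroke→J2
#1 stroke→R1
#2 stroke→I1
#3 stroke→J1
#4 stroke→I2
#5 stroke→Sf1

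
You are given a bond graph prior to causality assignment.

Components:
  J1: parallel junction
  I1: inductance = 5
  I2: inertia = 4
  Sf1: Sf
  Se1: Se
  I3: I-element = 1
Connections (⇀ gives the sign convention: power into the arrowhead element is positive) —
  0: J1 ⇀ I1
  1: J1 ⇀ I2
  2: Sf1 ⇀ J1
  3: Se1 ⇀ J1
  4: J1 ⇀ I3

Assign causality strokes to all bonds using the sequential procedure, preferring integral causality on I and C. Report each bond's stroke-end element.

b2 stroke at Sf1  (Sf1 (Sf) sets flow on bond)
b3 stroke at J1  (source Se1 imposes e)
b0 stroke at I1  (0-jn J1 has e-setter on 3)
b1 stroke at I2  (0-jn J1 has e-setter on 3)
b4 stroke at I3  (J1 effort already set via bond 3)

β0 |I1
β1 |I2
β2 |Sf1
β3 |J1
β4 |I3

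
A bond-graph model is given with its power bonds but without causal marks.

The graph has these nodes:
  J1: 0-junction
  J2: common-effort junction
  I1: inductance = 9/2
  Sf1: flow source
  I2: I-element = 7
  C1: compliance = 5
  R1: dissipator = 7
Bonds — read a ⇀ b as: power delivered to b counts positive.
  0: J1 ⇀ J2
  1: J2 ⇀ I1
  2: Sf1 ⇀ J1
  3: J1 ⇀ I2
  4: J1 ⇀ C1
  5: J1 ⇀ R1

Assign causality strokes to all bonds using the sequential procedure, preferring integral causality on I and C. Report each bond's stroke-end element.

b2 |Sf1  (Sf1 (Sf) sets flow on bond)
b1 |I1  (prefer integral on I1)
b0 |J2  (closing 0-jn rule on J2)
b3 |I2  (prefer integral on I2)
b4 |J1  (C1 outputs effort q/C1)
b5 |R1  (0-jn J1 has e-setter on 4)

#0 →J2
#1 →I1
#2 →Sf1
#3 →I2
#4 →J1
#5 →R1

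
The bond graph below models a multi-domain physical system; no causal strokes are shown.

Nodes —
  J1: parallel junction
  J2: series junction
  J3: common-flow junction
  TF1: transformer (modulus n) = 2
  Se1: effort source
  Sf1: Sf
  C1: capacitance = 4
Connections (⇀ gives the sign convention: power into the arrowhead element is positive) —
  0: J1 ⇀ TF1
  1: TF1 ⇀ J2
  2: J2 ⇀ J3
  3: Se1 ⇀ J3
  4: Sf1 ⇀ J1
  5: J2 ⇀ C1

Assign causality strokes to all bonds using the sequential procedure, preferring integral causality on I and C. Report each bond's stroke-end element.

#3 stroke→J3  (Se1: effort source, stroke at far end)
#4 stroke→Sf1  (Sf1 fixes flow; stroke at Sf1)
#0 stroke→J1  (J1 needs exactly one e-in)
#2 stroke→J2  (J3: last free bond brings flow in)
#1 stroke→TF1  (TF TF1: opposite of bond 0)
#5 stroke→J2  (common-f at J2 fixed by 1)

#0 →J1
#1 →TF1
#2 →J2
#3 →J3
#4 →Sf1
#5 →J2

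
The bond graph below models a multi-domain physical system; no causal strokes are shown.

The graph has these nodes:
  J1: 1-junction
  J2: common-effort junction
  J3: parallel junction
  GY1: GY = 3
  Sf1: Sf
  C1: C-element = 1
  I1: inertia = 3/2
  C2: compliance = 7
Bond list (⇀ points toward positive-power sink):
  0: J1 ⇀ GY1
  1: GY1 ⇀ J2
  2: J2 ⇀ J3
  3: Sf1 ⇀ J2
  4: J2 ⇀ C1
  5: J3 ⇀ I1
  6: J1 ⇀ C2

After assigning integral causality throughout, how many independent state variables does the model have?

3  (C1, C2, I1 all integral)

β3 |Sf1  (Sf1 (Sf) sets flow on bond)
β4 |J2  (C1: C, integral causality)
β1 |GY1  (J2: bond 4 brought effort, rest push out)
β2 |J3  (J2: bond 4 brought effort, rest push out)
β5 |I1  (0-jn J3 has e-setter on 2)
β0 |GY1  (through GY1, causality inverts; strokes same side of GY1)
β6 |J1  (1-jn J1 has f-setter on 0)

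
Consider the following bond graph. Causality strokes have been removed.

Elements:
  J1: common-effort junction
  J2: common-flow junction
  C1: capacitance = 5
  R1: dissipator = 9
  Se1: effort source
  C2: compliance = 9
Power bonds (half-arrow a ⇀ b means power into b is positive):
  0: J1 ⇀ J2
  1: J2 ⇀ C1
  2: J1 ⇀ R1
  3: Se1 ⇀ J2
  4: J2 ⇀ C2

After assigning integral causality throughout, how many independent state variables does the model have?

bond 3 →J2  (Se1 (Se) sets effort on bond)
bond 1 →J2  (C1 integral (e out))
bond 4 →J2  (C2: C, integral causality)
bond 0 →J1  (closing 1-jn rule on J2)
bond 2 →R1  (common-e at J1 fixed by 0)

2  (C1, C2 all integral)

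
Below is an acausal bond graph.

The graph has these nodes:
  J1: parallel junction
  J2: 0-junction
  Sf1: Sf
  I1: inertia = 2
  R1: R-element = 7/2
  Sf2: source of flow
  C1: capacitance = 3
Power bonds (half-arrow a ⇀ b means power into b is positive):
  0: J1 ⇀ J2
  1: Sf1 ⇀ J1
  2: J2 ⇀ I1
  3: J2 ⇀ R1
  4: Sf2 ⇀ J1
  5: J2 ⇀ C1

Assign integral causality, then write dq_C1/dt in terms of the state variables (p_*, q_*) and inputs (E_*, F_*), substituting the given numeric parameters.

β1 stroke→Sf1  (Sf1 fixes flow; stroke at Sf1)
β4 stroke→Sf2  (source Sf2 imposes f)
β0 stroke→J1  (J1 needs exactly one e-in)
β2 stroke→I1  (prefer integral on I1)
β5 stroke→J2  (C1 outputs effort q/C1)
β3 stroke→R1  (J2: bond 5 brought effort, rest push out)

dq_C1/dt = F_Sf1 + F_Sf2 - p_I1/2 - 2*q_C1/21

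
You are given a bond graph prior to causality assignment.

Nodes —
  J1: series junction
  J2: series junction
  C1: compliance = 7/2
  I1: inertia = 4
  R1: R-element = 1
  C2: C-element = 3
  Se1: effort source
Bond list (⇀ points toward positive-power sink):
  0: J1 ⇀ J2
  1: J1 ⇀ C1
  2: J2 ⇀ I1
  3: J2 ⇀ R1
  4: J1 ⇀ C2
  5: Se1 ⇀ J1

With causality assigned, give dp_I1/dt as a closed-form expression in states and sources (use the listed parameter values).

dp_I1/dt = E_Se1 - p_I1/4 - 2*q_C1/7 - q_C2/3

b5 stroke at J1  (Se1 fixes effort; stroke away)
b1 stroke at J1  (C1: C, integral causality)
b2 stroke at I1  (I1: I, integral causality)
b0 stroke at J2  (common-f at J2 fixed by 2)
b3 stroke at J2  (common-f at J2 fixed by 2)
b4 stroke at J1  (common-f at J1 fixed by 0)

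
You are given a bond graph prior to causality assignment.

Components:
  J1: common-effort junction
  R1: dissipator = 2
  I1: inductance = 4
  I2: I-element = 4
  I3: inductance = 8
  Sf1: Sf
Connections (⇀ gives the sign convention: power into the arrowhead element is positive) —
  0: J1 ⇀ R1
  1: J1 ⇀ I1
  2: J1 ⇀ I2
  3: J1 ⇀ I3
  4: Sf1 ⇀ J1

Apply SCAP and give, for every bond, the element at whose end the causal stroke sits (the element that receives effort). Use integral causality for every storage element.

bond 0 stroke→J1
bond 1 stroke→I1
bond 2 stroke→I2
bond 3 stroke→I3
bond 4 stroke→Sf1

b4 |Sf1  (Sf1 fixes flow; stroke at Sf1)
b1 |I1  (I1 integral (f out))
b2 |I2  (I2 outputs flow p/I2)
b3 |I3  (I3 outputs flow p/I3)
b0 |J1  (J1 needs exactly one e-in)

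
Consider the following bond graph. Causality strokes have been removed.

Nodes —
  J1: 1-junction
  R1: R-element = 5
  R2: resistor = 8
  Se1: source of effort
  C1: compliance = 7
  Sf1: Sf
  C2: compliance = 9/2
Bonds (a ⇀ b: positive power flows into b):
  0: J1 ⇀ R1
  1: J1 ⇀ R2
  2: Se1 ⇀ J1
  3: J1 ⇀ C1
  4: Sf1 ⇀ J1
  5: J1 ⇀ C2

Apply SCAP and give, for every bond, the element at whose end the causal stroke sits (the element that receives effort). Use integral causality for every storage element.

bond 0 →J1
bond 1 →J1
bond 2 →J1
bond 3 →J1
bond 4 →Sf1
bond 5 →J1

bond 2 stroke→J1  (Se1 (Se) sets effort on bond)
bond 4 stroke→Sf1  (Sf1: flow source, stroke at near end)
bond 0 stroke→J1  (common-f at J1 fixed by 4)
bond 1 stroke→J1  (J1: bond 4 brought flow, rest push out)
bond 3 stroke→J1  (J1 flow already set via bond 4)
bond 5 stroke→J1  (J1 flow already set via bond 4)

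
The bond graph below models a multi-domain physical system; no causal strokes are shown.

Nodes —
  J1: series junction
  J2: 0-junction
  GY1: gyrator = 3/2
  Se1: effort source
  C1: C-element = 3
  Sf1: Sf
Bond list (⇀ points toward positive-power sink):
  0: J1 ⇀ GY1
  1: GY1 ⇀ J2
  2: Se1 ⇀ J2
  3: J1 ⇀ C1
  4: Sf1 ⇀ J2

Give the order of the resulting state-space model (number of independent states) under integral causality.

1  (C1 all integral)

b2 →J2  (Se1: effort source, stroke at far end)
b4 →Sf1  (Sf1: flow source, stroke at near end)
b1 →GY1  (0-jn J2 has e-setter on 2)
b0 →GY1  (GY1 both-in/both-out from 1)
b3 →J1  (1-jn J1 has f-setter on 0)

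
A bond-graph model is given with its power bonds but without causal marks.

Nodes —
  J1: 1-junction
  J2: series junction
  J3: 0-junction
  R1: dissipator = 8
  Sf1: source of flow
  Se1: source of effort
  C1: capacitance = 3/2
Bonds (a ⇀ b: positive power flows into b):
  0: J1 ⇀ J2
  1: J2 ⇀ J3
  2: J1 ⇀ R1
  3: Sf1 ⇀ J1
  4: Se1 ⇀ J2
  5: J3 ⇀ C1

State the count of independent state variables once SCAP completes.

bond 3 →Sf1  (Sf1 fixes flow; stroke at Sf1)
bond 4 →J2  (Se1 fixes effort; stroke away)
bond 0 →J1  (J1: bond 3 brought flow, rest push out)
bond 2 →J1  (J1 flow already set via bond 3)
bond 1 →J2  (J2 flow already set via bond 0)
bond 5 →J3  (only one effort-in slot at J3)

1  (C1 all integral)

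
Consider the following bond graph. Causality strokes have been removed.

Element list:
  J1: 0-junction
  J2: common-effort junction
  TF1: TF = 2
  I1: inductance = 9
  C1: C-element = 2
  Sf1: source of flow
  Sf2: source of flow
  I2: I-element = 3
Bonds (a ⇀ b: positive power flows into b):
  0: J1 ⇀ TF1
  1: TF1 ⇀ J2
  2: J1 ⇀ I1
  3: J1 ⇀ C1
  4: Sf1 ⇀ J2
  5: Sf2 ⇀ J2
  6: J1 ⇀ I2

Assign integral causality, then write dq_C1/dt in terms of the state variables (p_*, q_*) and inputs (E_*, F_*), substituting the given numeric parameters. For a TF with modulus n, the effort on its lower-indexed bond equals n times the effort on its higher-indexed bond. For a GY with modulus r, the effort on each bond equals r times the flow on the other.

dq_C1/dt = F_Sf1/2 + F_Sf2/2 - p_I1/9 - p_I2/3

β4 →Sf1  (Sf1 fixes flow; stroke at Sf1)
β5 →Sf2  (Sf2 (Sf) sets flow on bond)
β1 →J2  (closing 0-jn rule on J2)
β0 →TF1  (TF1: transformer flips bond 1)
β2 →I1  (I1: I, integral causality)
β3 →J1  (C1 outputs effort q/C1)
β6 →I2  (common-e at J1 fixed by 3)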